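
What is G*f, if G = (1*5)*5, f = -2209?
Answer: -55225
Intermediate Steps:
G = 25 (G = 5*5 = 25)
G*f = 25*(-2209) = -55225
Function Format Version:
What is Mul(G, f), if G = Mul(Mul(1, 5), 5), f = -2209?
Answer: -55225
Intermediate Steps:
G = 25 (G = Mul(5, 5) = 25)
Mul(G, f) = Mul(25, -2209) = -55225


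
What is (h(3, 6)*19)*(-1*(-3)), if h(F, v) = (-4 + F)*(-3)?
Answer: 171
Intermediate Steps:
h(F, v) = 12 - 3*F
(h(3, 6)*19)*(-1*(-3)) = ((12 - 3*3)*19)*(-1*(-3)) = ((12 - 9)*19)*3 = (3*19)*3 = 57*3 = 171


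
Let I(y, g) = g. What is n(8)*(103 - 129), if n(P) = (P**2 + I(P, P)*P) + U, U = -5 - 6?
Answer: -3042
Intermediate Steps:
U = -11
n(P) = -11 + 2*P**2 (n(P) = (P**2 + P*P) - 11 = (P**2 + P**2) - 11 = 2*P**2 - 11 = -11 + 2*P**2)
n(8)*(103 - 129) = (-11 + 2*8**2)*(103 - 129) = (-11 + 2*64)*(-26) = (-11 + 128)*(-26) = 117*(-26) = -3042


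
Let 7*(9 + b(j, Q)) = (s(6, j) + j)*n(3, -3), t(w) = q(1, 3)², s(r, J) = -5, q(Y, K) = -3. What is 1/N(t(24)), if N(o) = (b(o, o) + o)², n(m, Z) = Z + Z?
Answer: 49/576 ≈ 0.085069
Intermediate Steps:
n(m, Z) = 2*Z
t(w) = 9 (t(w) = (-3)² = 9)
b(j, Q) = -33/7 - 6*j/7 (b(j, Q) = -9 + ((-5 + j)*(2*(-3)))/7 = -9 + ((-5 + j)*(-6))/7 = -9 + (30 - 6*j)/7 = -9 + (30/7 - 6*j/7) = -33/7 - 6*j/7)
N(o) = (-33/7 + o/7)² (N(o) = ((-33/7 - 6*o/7) + o)² = (-33/7 + o/7)²)
1/N(t(24)) = 1/((-33 + 9)²/49) = 1/((1/49)*(-24)²) = 1/((1/49)*576) = 1/(576/49) = 49/576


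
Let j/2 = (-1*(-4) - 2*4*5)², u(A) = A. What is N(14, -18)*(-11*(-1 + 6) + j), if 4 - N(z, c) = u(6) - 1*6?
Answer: 10148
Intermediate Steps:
N(z, c) = 4 (N(z, c) = 4 - (6 - 1*6) = 4 - (6 - 6) = 4 - 1*0 = 4 + 0 = 4)
j = 2592 (j = 2*(-1*(-4) - 2*4*5)² = 2*(4 - 8*5)² = 2*(4 - 40)² = 2*(-36)² = 2*1296 = 2592)
N(14, -18)*(-11*(-1 + 6) + j) = 4*(-11*(-1 + 6) + 2592) = 4*(-11*5 + 2592) = 4*(-55 + 2592) = 4*2537 = 10148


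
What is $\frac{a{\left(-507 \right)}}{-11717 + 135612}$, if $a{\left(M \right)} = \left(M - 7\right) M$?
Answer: $\frac{260598}{123895} \approx 2.1034$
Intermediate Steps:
$a{\left(M \right)} = M \left(-7 + M\right)$ ($a{\left(M \right)} = \left(-7 + M\right) M = M \left(-7 + M\right)$)
$\frac{a{\left(-507 \right)}}{-11717 + 135612} = \frac{\left(-507\right) \left(-7 - 507\right)}{-11717 + 135612} = \frac{\left(-507\right) \left(-514\right)}{123895} = 260598 \cdot \frac{1}{123895} = \frac{260598}{123895}$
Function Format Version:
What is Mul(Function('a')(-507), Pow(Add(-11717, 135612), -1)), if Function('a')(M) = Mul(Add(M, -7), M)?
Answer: Rational(260598, 123895) ≈ 2.1034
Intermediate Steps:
Function('a')(M) = Mul(M, Add(-7, M)) (Function('a')(M) = Mul(Add(-7, M), M) = Mul(M, Add(-7, M)))
Mul(Function('a')(-507), Pow(Add(-11717, 135612), -1)) = Mul(Mul(-507, Add(-7, -507)), Pow(Add(-11717, 135612), -1)) = Mul(Mul(-507, -514), Pow(123895, -1)) = Mul(260598, Rational(1, 123895)) = Rational(260598, 123895)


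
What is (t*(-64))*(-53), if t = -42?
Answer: -142464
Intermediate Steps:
(t*(-64))*(-53) = -42*(-64)*(-53) = 2688*(-53) = -142464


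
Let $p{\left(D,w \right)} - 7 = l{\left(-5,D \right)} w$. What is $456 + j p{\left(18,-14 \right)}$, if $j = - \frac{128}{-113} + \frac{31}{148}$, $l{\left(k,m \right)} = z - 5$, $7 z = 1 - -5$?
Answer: $\frac{9085199}{16724} \approx 543.24$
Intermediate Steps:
$z = \frac{6}{7}$ ($z = \frac{1 - -5}{7} = \frac{1 + 5}{7} = \frac{1}{7} \cdot 6 = \frac{6}{7} \approx 0.85714$)
$l{\left(k,m \right)} = - \frac{29}{7}$ ($l{\left(k,m \right)} = \frac{6}{7} - 5 = - \frac{29}{7}$)
$j = \frac{22447}{16724}$ ($j = \left(-128\right) \left(- \frac{1}{113}\right) + 31 \cdot \frac{1}{148} = \frac{128}{113} + \frac{31}{148} = \frac{22447}{16724} \approx 1.3422$)
$p{\left(D,w \right)} = 7 - \frac{29 w}{7}$
$456 + j p{\left(18,-14 \right)} = 456 + \frac{22447 \left(7 - -58\right)}{16724} = 456 + \frac{22447 \left(7 + 58\right)}{16724} = 456 + \frac{22447}{16724} \cdot 65 = 456 + \frac{1459055}{16724} = \frac{9085199}{16724}$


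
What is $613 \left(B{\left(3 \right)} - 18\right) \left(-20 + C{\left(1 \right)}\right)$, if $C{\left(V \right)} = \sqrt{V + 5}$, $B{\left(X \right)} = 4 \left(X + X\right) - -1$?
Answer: $-85820 + 4291 \sqrt{6} \approx -75309.0$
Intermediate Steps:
$B{\left(X \right)} = 1 + 8 X$ ($B{\left(X \right)} = 4 \cdot 2 X + 1 = 8 X + 1 = 1 + 8 X$)
$C{\left(V \right)} = \sqrt{5 + V}$
$613 \left(B{\left(3 \right)} - 18\right) \left(-20 + C{\left(1 \right)}\right) = 613 \left(\left(1 + 8 \cdot 3\right) - 18\right) \left(-20 + \sqrt{5 + 1}\right) = 613 \left(\left(1 + 24\right) - 18\right) \left(-20 + \sqrt{6}\right) = 613 \left(25 - 18\right) \left(-20 + \sqrt{6}\right) = 613 \cdot 7 \left(-20 + \sqrt{6}\right) = 613 \left(-140 + 7 \sqrt{6}\right) = -85820 + 4291 \sqrt{6}$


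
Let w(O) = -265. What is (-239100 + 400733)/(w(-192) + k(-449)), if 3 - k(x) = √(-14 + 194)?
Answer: -21173923/34232 + 484899*√5/34232 ≈ -586.87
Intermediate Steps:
k(x) = 3 - 6*√5 (k(x) = 3 - √(-14 + 194) = 3 - √180 = 3 - 6*√5)
(-239100 + 400733)/(w(-192) + k(-449)) = (-239100 + 400733)/(-265 + (3 - 6*√5)) = 161633/(-262 - 6*√5)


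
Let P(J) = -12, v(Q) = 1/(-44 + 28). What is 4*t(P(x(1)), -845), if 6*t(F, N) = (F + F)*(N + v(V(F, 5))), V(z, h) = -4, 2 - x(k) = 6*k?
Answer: 13521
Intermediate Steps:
x(k) = 2 - 6*k
v(Q) = -1/16 (v(Q) = 1/(-16) = -1/16)
t(F, N) = F*(-1/16 + N)/3 (t(F, N) = ((F + F)*(N - 1/16))/6 = ((2*F)*(-1/16 + N))/6 = (2*F*(-1/16 + N))/6 = F*(-1/16 + N)/3)
4*t(P(x(1)), -845) = 4*((1/48)*(-12)*(-1 + 16*(-845))) = 4*((1/48)*(-12)*(-1 - 13520)) = 4*((1/48)*(-12)*(-13521)) = 4*(13521/4) = 13521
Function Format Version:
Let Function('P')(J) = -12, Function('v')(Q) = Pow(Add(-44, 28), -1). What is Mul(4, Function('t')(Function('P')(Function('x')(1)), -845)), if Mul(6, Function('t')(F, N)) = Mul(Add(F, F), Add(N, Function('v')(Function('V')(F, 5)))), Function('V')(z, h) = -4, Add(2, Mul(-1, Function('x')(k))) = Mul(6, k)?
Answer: 13521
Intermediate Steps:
Function('x')(k) = Add(2, Mul(-6, k)) (Function('x')(k) = Add(2, Mul(-1, Mul(6, k))) = Add(2, Mul(-6, k)))
Function('v')(Q) = Rational(-1, 16) (Function('v')(Q) = Pow(-16, -1) = Rational(-1, 16))
Function('t')(F, N) = Mul(Rational(1, 3), F, Add(Rational(-1, 16), N)) (Function('t')(F, N) = Mul(Rational(1, 6), Mul(Add(F, F), Add(N, Rational(-1, 16)))) = Mul(Rational(1, 6), Mul(Mul(2, F), Add(Rational(-1, 16), N))) = Mul(Rational(1, 6), Mul(2, F, Add(Rational(-1, 16), N))) = Mul(Rational(1, 3), F, Add(Rational(-1, 16), N)))
Mul(4, Function('t')(Function('P')(Function('x')(1)), -845)) = Mul(4, Mul(Rational(1, 48), -12, Add(-1, Mul(16, -845)))) = Mul(4, Mul(Rational(1, 48), -12, Add(-1, -13520))) = Mul(4, Mul(Rational(1, 48), -12, -13521)) = Mul(4, Rational(13521, 4)) = 13521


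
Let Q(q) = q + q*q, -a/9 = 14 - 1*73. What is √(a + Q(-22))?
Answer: √993 ≈ 31.512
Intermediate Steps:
a = 531 (a = -9*(14 - 1*73) = -9*(14 - 73) = -9*(-59) = 531)
Q(q) = q + q²
√(a + Q(-22)) = √(531 - 22*(1 - 22)) = √(531 - 22*(-21)) = √(531 + 462) = √993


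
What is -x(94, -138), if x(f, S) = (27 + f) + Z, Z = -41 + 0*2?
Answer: -80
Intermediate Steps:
Z = -41 (Z = -41 + 0 = -41)
x(f, S) = -14 + f (x(f, S) = (27 + f) - 41 = -14 + f)
-x(94, -138) = -(-14 + 94) = -1*80 = -80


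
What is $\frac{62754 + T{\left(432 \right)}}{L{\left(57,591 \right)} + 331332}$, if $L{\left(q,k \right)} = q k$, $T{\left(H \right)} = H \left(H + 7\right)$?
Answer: $\frac{84134}{121673} \approx 0.69148$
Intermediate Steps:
$T{\left(H \right)} = H \left(7 + H\right)$
$L{\left(q,k \right)} = k q$
$\frac{62754 + T{\left(432 \right)}}{L{\left(57,591 \right)} + 331332} = \frac{62754 + 432 \left(7 + 432\right)}{591 \cdot 57 + 331332} = \frac{62754 + 432 \cdot 439}{33687 + 331332} = \frac{62754 + 189648}{365019} = 252402 \cdot \frac{1}{365019} = \frac{84134}{121673}$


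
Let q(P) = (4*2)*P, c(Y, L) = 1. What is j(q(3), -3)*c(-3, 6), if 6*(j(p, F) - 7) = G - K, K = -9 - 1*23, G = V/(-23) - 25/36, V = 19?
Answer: 60013/4968 ≈ 12.080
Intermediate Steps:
G = -1259/828 (G = 19/(-23) - 25/36 = 19*(-1/23) - 25*1/36 = -19/23 - 25/36 = -1259/828 ≈ -1.5205)
K = -32 (K = -9 - 23 = -32)
q(P) = 8*P
j(p, F) = 60013/4968 (j(p, F) = 7 + (-1259/828 - 1*(-32))/6 = 7 + (-1259/828 + 32)/6 = 7 + (⅙)*(25237/828) = 7 + 25237/4968 = 60013/4968)
j(q(3), -3)*c(-3, 6) = (60013/4968)*1 = 60013/4968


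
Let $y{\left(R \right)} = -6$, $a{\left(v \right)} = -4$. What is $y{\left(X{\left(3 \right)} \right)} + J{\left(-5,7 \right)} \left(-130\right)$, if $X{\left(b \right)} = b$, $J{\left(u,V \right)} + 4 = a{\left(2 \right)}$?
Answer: $1034$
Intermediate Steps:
$J{\left(u,V \right)} = -8$ ($J{\left(u,V \right)} = -4 - 4 = -8$)
$y{\left(X{\left(3 \right)} \right)} + J{\left(-5,7 \right)} \left(-130\right) = -6 - -1040 = -6 + 1040 = 1034$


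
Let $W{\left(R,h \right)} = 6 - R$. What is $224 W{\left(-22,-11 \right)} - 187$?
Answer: $6085$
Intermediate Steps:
$224 W{\left(-22,-11 \right)} - 187 = 224 \left(6 - -22\right) - 187 = 224 \left(6 + 22\right) - 187 = 224 \cdot 28 - 187 = 6272 - 187 = 6085$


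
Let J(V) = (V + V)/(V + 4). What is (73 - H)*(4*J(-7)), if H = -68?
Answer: 2632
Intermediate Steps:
J(V) = 2*V/(4 + V) (J(V) = (2*V)/(4 + V) = 2*V/(4 + V))
(73 - H)*(4*J(-7)) = (73 - 1*(-68))*(4*(2*(-7)/(4 - 7))) = (73 + 68)*(4*(2*(-7)/(-3))) = 141*(4*(2*(-7)*(-1/3))) = 141*(4*(14/3)) = 141*(56/3) = 2632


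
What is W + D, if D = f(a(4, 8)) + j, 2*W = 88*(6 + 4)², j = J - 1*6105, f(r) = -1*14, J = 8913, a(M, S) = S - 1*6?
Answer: 7194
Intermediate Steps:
a(M, S) = -6 + S (a(M, S) = S - 6 = -6 + S)
f(r) = -14
j = 2808 (j = 8913 - 1*6105 = 8913 - 6105 = 2808)
W = 4400 (W = (88*(6 + 4)²)/2 = (88*10²)/2 = (88*100)/2 = (½)*8800 = 4400)
D = 2794 (D = -14 + 2808 = 2794)
W + D = 4400 + 2794 = 7194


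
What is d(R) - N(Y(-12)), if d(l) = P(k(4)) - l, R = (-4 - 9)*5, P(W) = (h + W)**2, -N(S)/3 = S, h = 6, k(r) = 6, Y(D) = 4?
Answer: 221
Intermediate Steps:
N(S) = -3*S
P(W) = (6 + W)**2
R = -65 (R = -13*5 = -65)
d(l) = 144 - l (d(l) = (6 + 6)**2 - l = 12**2 - l = 144 - l)
d(R) - N(Y(-12)) = (144 - 1*(-65)) - (-3)*4 = (144 + 65) - 1*(-12) = 209 + 12 = 221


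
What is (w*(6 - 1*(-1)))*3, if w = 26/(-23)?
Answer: -546/23 ≈ -23.739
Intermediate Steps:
w = -26/23 (w = 26*(-1/23) = -26/23 ≈ -1.1304)
(w*(6 - 1*(-1)))*3 = -26*(6 - 1*(-1))/23*3 = -26*(6 + 1)/23*3 = -26/23*7*3 = -182/23*3 = -546/23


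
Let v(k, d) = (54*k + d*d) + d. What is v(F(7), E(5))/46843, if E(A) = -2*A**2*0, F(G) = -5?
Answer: -270/46843 ≈ -0.0057639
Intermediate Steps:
E(A) = 0
v(k, d) = d + d**2 + 54*k (v(k, d) = (54*k + d**2) + d = (d**2 + 54*k) + d = d + d**2 + 54*k)
v(F(7), E(5))/46843 = (0 + 0**2 + 54*(-5))/46843 = (0 + 0 - 270)*(1/46843) = -270*1/46843 = -270/46843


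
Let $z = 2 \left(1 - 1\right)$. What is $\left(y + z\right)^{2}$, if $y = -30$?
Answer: $900$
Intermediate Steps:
$z = 0$ ($z = 2 \cdot 0 = 0$)
$\left(y + z\right)^{2} = \left(-30 + 0\right)^{2} = \left(-30\right)^{2} = 900$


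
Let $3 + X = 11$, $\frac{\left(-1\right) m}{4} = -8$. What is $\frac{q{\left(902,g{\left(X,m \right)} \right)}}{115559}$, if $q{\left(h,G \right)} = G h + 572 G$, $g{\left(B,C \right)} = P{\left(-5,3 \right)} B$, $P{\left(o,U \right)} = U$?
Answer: $\frac{35376}{115559} \approx 0.30613$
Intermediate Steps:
$m = 32$ ($m = \left(-4\right) \left(-8\right) = 32$)
$X = 8$ ($X = -3 + 11 = 8$)
$g{\left(B,C \right)} = 3 B$
$q{\left(h,G \right)} = 572 G + G h$
$\frac{q{\left(902,g{\left(X,m \right)} \right)}}{115559} = \frac{3 \cdot 8 \left(572 + 902\right)}{115559} = 24 \cdot 1474 \cdot \frac{1}{115559} = 35376 \cdot \frac{1}{115559} = \frac{35376}{115559}$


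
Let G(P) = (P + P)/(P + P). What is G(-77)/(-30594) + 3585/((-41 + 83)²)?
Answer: 2031069/999404 ≈ 2.0323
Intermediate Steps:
G(P) = 1 (G(P) = (2*P)/((2*P)) = (2*P)*(1/(2*P)) = 1)
G(-77)/(-30594) + 3585/((-41 + 83)²) = 1/(-30594) + 3585/((-41 + 83)²) = 1*(-1/30594) + 3585/(42²) = -1/30594 + 3585/1764 = -1/30594 + 3585*(1/1764) = -1/30594 + 1195/588 = 2031069/999404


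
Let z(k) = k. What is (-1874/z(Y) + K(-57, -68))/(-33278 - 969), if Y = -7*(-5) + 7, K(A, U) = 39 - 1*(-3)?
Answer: 55/719187 ≈ 7.6475e-5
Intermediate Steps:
K(A, U) = 42 (K(A, U) = 39 + 3 = 42)
Y = 42 (Y = 35 + 7 = 42)
(-1874/z(Y) + K(-57, -68))/(-33278 - 969) = (-1874/42 + 42)/(-33278 - 969) = (-1874*1/42 + 42)/(-34247) = (-937/21 + 42)*(-1/34247) = -55/21*(-1/34247) = 55/719187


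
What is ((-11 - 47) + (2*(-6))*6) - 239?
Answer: -369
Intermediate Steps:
((-11 - 47) + (2*(-6))*6) - 239 = (-58 - 12*6) - 239 = (-58 - 72) - 239 = -130 - 239 = -369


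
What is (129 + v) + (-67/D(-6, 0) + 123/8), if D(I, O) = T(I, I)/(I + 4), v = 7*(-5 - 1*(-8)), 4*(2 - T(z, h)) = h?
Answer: 11405/56 ≈ 203.66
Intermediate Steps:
T(z, h) = 2 - h/4
v = 21 (v = 7*(-5 + 8) = 7*3 = 21)
D(I, O) = (2 - I/4)/(4 + I) (D(I, O) = (2 - I/4)/(I + 4) = (2 - I/4)/(4 + I))
(129 + v) + (-67/D(-6, 0) + 123/8) = (129 + 21) + (-67*4*(4 - 6)/(8 - 1*(-6)) + 123/8) = 150 + (-67*(-8/(8 + 6)) + 123*(⅛)) = 150 + (-67/((¼)*(-½)*14) + 123/8) = 150 + (-67/(-7/4) + 123/8) = 150 + (-67*(-4/7) + 123/8) = 150 + (268/7 + 123/8) = 150 + 3005/56 = 11405/56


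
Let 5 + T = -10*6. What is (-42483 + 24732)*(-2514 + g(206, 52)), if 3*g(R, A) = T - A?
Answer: 45318303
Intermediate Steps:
T = -65 (T = -5 - 10*6 = -5 - 60 = -65)
g(R, A) = -65/3 - A/3 (g(R, A) = (-65 - A)/3 = -65/3 - A/3)
(-42483 + 24732)*(-2514 + g(206, 52)) = (-42483 + 24732)*(-2514 + (-65/3 - ⅓*52)) = -17751*(-2514 + (-65/3 - 52/3)) = -17751*(-2514 - 39) = -17751*(-2553) = 45318303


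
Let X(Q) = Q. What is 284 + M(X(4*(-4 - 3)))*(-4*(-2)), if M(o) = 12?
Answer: 380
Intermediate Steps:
284 + M(X(4*(-4 - 3)))*(-4*(-2)) = 284 + 12*(-4*(-2)) = 284 + 12*8 = 284 + 96 = 380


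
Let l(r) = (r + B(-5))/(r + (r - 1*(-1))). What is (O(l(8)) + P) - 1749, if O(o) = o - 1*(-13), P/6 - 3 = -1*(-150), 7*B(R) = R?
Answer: -5723/7 ≈ -817.57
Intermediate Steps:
B(R) = R/7
P = 918 (P = 18 + 6*(-1*(-150)) = 18 + 6*150 = 18 + 900 = 918)
l(r) = (-5/7 + r)/(1 + 2*r) (l(r) = (r + (⅐)*(-5))/(r + (r - 1*(-1))) = (r - 5/7)/(r + (r + 1)) = (-5/7 + r)/(r + (1 + r)) = (-5/7 + r)/(1 + 2*r))
O(o) = 13 + o (O(o) = o + 13 = 13 + o)
(O(l(8)) + P) - 1749 = ((13 + (-5 + 7*8)/(7*(1 + 2*8))) + 918) - 1749 = ((13 + (-5 + 56)/(7*(1 + 16))) + 918) - 1749 = ((13 + (⅐)*51/17) + 918) - 1749 = ((13 + (⅐)*(1/17)*51) + 918) - 1749 = ((13 + 3/7) + 918) - 1749 = (94/7 + 918) - 1749 = 6520/7 - 1749 = -5723/7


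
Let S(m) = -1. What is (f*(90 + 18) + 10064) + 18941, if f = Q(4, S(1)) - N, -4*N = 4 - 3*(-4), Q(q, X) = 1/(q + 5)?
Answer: 29449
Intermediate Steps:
Q(q, X) = 1/(5 + q)
N = -4 (N = -(4 - 3*(-4))/4 = -(4 + 12)/4 = -1/4*16 = -4)
f = 37/9 (f = 1/(5 + 4) - 1*(-4) = 1/9 + 4 = 37/9 ≈ 4.1111)
(f*(90 + 18) + 10064) + 18941 = (37*(90 + 18)/9 + 10064) + 18941 = ((37/9)*108 + 10064) + 18941 = (444 + 10064) + 18941 = 10508 + 18941 = 29449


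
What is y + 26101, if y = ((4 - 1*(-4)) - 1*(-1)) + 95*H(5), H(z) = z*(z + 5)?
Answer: 30860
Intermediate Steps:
H(z) = z*(5 + z)
y = 4759 (y = ((4 - 1*(-4)) - 1*(-1)) + 95*(5*(5 + 5)) = ((4 + 4) + 1) + 95*(5*10) = (8 + 1) + 95*50 = 9 + 4750 = 4759)
y + 26101 = 4759 + 26101 = 30860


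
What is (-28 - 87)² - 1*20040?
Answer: -6815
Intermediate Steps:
(-28 - 87)² - 1*20040 = (-115)² - 20040 = 13225 - 20040 = -6815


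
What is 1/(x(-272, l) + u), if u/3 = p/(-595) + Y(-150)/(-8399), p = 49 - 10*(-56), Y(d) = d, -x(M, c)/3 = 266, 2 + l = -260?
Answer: -713915/571858059 ≈ -0.0012484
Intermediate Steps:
l = -262 (l = -2 - 260 = -262)
x(M, c) = -798 (x(M, c) = -3*266 = -798)
p = 609 (p = 49 + 560 = 609)
u = -2153889/713915 (u = 3*(609/(-595) - 150/(-8399)) = 3*(609*(-1/595) - 150*(-1/8399)) = 3*(-87/85 + 150/8399) = 3*(-717963/713915) = -2153889/713915 ≈ -3.0170)
1/(x(-272, l) + u) = 1/(-798 - 2153889/713915) = 1/(-571858059/713915) = -713915/571858059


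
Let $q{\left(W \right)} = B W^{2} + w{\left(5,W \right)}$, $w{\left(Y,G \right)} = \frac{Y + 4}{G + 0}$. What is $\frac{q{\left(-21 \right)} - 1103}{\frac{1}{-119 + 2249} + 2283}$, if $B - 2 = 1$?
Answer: $\frac{3273810}{34039537} \approx 0.096177$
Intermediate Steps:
$B = 3$ ($B = 2 + 1 = 3$)
$w{\left(Y,G \right)} = \frac{4 + Y}{G}$
$q{\left(W \right)} = 3 W^{2} + \frac{9}{W}$ ($q{\left(W \right)} = 3 W^{2} + \frac{4 + 5}{W} = 3 W^{2} + \frac{1}{W} 9 = 3 W^{2} + \frac{9}{W}$)
$\frac{q{\left(-21 \right)} - 1103}{\frac{1}{-119 + 2249} + 2283} = \frac{\frac{3 \left(3 + \left(-21\right)^{3}\right)}{-21} - 1103}{\frac{1}{-119 + 2249} + 2283} = \frac{3 \left(- \frac{1}{21}\right) \left(3 - 9261\right) - 1103}{\frac{1}{2130} + 2283} = \frac{3 \left(- \frac{1}{21}\right) \left(-9258\right) - 1103}{\frac{1}{2130} + 2283} = \frac{\frac{9258}{7} - 1103}{\frac{4862791}{2130}} = \frac{1537}{7} \cdot \frac{2130}{4862791} = \frac{3273810}{34039537}$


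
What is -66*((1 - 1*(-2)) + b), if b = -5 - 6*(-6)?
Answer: -2244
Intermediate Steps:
b = 31 (b = -5 + 36 = 31)
-66*((1 - 1*(-2)) + b) = -66*((1 - 1*(-2)) + 31) = -66*((1 + 2) + 31) = -66*(3 + 31) = -66*34 = -2244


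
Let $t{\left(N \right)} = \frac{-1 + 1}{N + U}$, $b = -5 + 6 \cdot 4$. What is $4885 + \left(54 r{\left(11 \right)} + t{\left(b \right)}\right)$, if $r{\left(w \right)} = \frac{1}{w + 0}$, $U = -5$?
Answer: $\frac{53789}{11} \approx 4889.9$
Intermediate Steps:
$b = 19$ ($b = -5 + 24 = 19$)
$t{\left(N \right)} = 0$ ($t{\left(N \right)} = \frac{-1 + 1}{N - 5} = \frac{0}{-5 + N} = 0$)
$r{\left(w \right)} = \frac{1}{w}$
$4885 + \left(54 r{\left(11 \right)} + t{\left(b \right)}\right) = 4885 + \left(\frac{54}{11} + 0\right) = 4885 + \frac{54}{11} = \frac{53789}{11}$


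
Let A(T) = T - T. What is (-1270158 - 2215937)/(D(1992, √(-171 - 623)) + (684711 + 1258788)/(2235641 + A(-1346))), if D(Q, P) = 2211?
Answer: -1558731382379/988989150 ≈ -1576.1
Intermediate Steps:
A(T) = 0
(-1270158 - 2215937)/(D(1992, √(-171 - 623)) + (684711 + 1258788)/(2235641 + A(-1346))) = (-1270158 - 2215937)/(2211 + (684711 + 1258788)/(2235641 + 0)) = -3486095/(2211 + 1943499/2235641) = -3486095/4944945750/2235641 = -3486095*2235641/4944945750 = -1558731382379/988989150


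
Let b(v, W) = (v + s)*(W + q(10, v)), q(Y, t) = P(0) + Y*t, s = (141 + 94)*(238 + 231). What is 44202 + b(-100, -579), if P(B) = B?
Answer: -173827383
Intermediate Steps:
s = 110215 (s = 235*469 = 110215)
q(Y, t) = Y*t (q(Y, t) = 0 + Y*t = Y*t)
b(v, W) = (110215 + v)*(W + 10*v) (b(v, W) = (v + 110215)*(W + 10*v) = (110215 + v)*(W + 10*v))
44202 + b(-100, -579) = 44202 + (10*(-100)² + 110215*(-579) + 1102150*(-100) - 579*(-100)) = 44202 + (10*10000 - 63814485 - 110215000 + 57900) = 44202 + (100000 - 63814485 - 110215000 + 57900) = 44202 - 173871585 = -173827383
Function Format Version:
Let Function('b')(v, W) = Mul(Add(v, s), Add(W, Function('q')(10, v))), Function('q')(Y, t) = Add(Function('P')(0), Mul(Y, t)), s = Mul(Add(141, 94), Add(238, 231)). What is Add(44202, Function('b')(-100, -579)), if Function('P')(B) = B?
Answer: -173827383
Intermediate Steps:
s = 110215 (s = Mul(235, 469) = 110215)
Function('q')(Y, t) = Mul(Y, t) (Function('q')(Y, t) = Add(0, Mul(Y, t)) = Mul(Y, t))
Function('b')(v, W) = Mul(Add(110215, v), Add(W, Mul(10, v))) (Function('b')(v, W) = Mul(Add(v, 110215), Add(W, Mul(10, v))) = Mul(Add(110215, v), Add(W, Mul(10, v))))
Add(44202, Function('b')(-100, -579)) = Add(44202, Add(Mul(10, Pow(-100, 2)), Mul(110215, -579), Mul(1102150, -100), Mul(-579, -100))) = Add(44202, Add(Mul(10, 10000), -63814485, -110215000, 57900)) = Add(44202, Add(100000, -63814485, -110215000, 57900)) = Add(44202, -173871585) = -173827383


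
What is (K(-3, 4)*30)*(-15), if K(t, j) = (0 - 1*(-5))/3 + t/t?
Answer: -1200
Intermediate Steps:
K(t, j) = 8/3 (K(t, j) = (0 + 5)*(1/3) + 1 = 5*(1/3) + 1 = 5/3 + 1 = 8/3)
(K(-3, 4)*30)*(-15) = ((8/3)*30)*(-15) = 80*(-15) = -1200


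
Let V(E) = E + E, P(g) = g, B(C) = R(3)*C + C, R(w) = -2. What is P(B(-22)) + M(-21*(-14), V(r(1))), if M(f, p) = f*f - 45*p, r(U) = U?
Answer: 86368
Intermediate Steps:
B(C) = -C (B(C) = -2*C + C = -C)
V(E) = 2*E
M(f, p) = f² - 45*p
P(B(-22)) + M(-21*(-14), V(r(1))) = -1*(-22) + ((-21*(-14))² - 90) = 22 + (294² - 45*2) = 22 + (86436 - 90) = 22 + 86346 = 86368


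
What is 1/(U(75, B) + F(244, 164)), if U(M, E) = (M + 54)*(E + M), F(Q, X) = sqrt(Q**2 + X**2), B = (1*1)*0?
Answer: 9675/93519193 - 4*sqrt(5402)/93519193 ≈ 0.00010031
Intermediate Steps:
B = 0 (B = 1*0 = 0)
U(M, E) = (54 + M)*(E + M)
1/(U(75, B) + F(244, 164)) = 1/((75**2 + 54*0 + 54*75 + 0*75) + sqrt(244**2 + 164**2)) = 1/((5625 + 0 + 4050 + 0) + sqrt(59536 + 26896)) = 1/(9675 + sqrt(86432)) = 1/(9675 + 4*sqrt(5402))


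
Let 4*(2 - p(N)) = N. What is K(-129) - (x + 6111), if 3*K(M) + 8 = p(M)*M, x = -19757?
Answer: 146047/12 ≈ 12171.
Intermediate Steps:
p(N) = 2 - N/4
K(M) = -8/3 + M*(2 - M/4)/3 (K(M) = -8/3 + ((2 - M/4)*M)/3 = -8/3 + (M*(2 - M/4))/3 = -8/3 + M*(2 - M/4)/3)
K(-129) - (x + 6111) = (-8/3 - 1/12*(-129)*(-8 - 129)) - (-19757 + 6111) = (-8/3 - 1/12*(-129)*(-137)) - 1*(-13646) = (-8/3 - 5891/4) + 13646 = -17705/12 + 13646 = 146047/12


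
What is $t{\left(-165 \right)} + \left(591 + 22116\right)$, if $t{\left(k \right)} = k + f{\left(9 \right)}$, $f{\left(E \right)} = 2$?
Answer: $22544$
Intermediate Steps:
$t{\left(k \right)} = 2 + k$ ($t{\left(k \right)} = k + 2 = 2 + k$)
$t{\left(-165 \right)} + \left(591 + 22116\right) = \left(2 - 165\right) + \left(591 + 22116\right) = -163 + 22707 = 22544$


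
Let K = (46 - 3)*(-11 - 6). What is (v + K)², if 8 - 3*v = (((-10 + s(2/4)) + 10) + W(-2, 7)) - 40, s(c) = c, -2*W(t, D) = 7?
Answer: 509796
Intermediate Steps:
W(t, D) = -7/2 (W(t, D) = -½*7 = -7/2)
K = -731 (K = 43*(-17) = -731)
v = 17 (v = 8/3 - ((((-10 + 2/4) + 10) - 7/2) - 40)/3 = 8/3 - ((((-10 + 2*(¼)) + 10) - 7/2) - 40)/3 = 8/3 - ((((-10 + ½) + 10) - 7/2) - 40)/3 = 8/3 - (((-19/2 + 10) - 7/2) - 40)/3 = 8/3 - ((½ - 7/2) - 40)/3 = 8/3 - (-3 - 40)/3 = 8/3 - ⅓*(-43) = 8/3 + 43/3 = 17)
(v + K)² = (17 - 731)² = (-714)² = 509796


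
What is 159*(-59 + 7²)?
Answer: -1590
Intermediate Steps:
159*(-59 + 7²) = 159*(-59 + 49) = 159*(-10) = -1590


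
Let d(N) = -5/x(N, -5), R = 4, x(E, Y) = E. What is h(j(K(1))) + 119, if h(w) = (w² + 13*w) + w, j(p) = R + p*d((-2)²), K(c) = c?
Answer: 2641/16 ≈ 165.06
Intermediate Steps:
d(N) = -5/N
j(p) = 4 - 5*p/4 (j(p) = 4 + p*(-5/((-2)²)) = 4 + p*(-5/4) = 4 - 5*p/4)
h(w) = w² + 14*w
h(j(K(1))) + 119 = (4 - 5/4*1)*(14 + (4 - 5/4*1)) + 119 = (4 - 5/4)*(14 + (4 - 5/4)) + 119 = 11*(14 + 11/4)/4 + 119 = (11/4)*(67/4) + 119 = 737/16 + 119 = 2641/16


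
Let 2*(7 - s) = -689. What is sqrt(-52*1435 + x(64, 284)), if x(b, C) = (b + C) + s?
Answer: I*sqrt(295682)/2 ≈ 271.88*I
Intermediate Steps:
s = 703/2 (s = 7 - 1/2*(-689) = 7 + 689/2 = 703/2 ≈ 351.50)
x(b, C) = 703/2 + C + b (x(b, C) = (b + C) + 703/2 = (C + b) + 703/2 = 703/2 + C + b)
sqrt(-52*1435 + x(64, 284)) = sqrt(-52*1435 + (703/2 + 284 + 64)) = sqrt(-74620 + 1399/2) = sqrt(-147841/2) = I*sqrt(295682)/2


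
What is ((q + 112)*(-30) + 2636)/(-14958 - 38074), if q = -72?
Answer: -359/13258 ≈ -0.027078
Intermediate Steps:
((q + 112)*(-30) + 2636)/(-14958 - 38074) = ((-72 + 112)*(-30) + 2636)/(-14958 - 38074) = (40*(-30) + 2636)/(-53032) = (-1200 + 2636)*(-1/53032) = 1436*(-1/53032) = -359/13258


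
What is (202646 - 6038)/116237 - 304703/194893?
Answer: 36705827/286756679 ≈ 0.12800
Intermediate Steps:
(202646 - 6038)/116237 - 304703/194893 = 196608*(1/116237) - 304703*1/194893 = 196608/116237 - 3857/2467 = 36705827/286756679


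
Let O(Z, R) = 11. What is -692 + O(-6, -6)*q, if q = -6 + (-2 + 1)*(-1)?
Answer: -747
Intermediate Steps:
q = -5 (q = -6 - 1*(-1) = -6 + 1 = -5)
-692 + O(-6, -6)*q = -692 + 11*(-5) = -692 - 55 = -747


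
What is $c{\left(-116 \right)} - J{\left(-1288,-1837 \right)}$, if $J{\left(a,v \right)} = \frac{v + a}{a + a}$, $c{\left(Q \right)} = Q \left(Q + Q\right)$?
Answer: $\frac{69322187}{2576} \approx 26911.0$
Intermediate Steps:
$c{\left(Q \right)} = 2 Q^{2}$ ($c{\left(Q \right)} = Q 2 Q = 2 Q^{2}$)
$J{\left(a,v \right)} = \frac{a + v}{2 a}$
$c{\left(-116 \right)} - J{\left(-1288,-1837 \right)} = 2 \left(-116\right)^{2} - \frac{-1288 - 1837}{2 \left(-1288\right)} = 2 \cdot 13456 - \frac{1}{2} \left(- \frac{1}{1288}\right) \left(-3125\right) = 26912 - \frac{3125}{2576} = \frac{69322187}{2576}$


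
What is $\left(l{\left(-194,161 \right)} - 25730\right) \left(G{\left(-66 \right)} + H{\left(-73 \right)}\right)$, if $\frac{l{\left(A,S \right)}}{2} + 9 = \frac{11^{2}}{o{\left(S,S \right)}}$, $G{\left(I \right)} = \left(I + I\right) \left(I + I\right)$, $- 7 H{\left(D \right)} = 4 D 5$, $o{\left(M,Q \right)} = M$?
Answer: $- \frac{511632017608}{1127} \approx -4.5398 \cdot 10^{8}$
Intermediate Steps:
$H{\left(D \right)} = - \frac{20 D}{7}$ ($H{\left(D \right)} = - \frac{4 D 5}{7} = - \frac{20 D}{7}$)
$G{\left(I \right)} = 4 I^{2}$ ($G{\left(I \right)} = 2 I 2 I = 4 I^{2}$)
$l{\left(A,S \right)} = -18 + \frac{242}{S}$ ($l{\left(A,S \right)} = -18 + 2 \frac{11^{2}}{S} = -18 + 2 \frac{121}{S} = -18 + \frac{242}{S}$)
$\left(l{\left(-194,161 \right)} - 25730\right) \left(G{\left(-66 \right)} + H{\left(-73 \right)}\right) = \left(\left(-18 + \frac{242}{161}\right) - 25730\right) \left(4 \left(-66\right)^{2} - - \frac{1460}{7}\right) = \left(\left(-18 + 242 \cdot \frac{1}{161}\right) - 25730\right) \left(4 \cdot 4356 + \frac{1460}{7}\right) = \left(\left(-18 + \frac{242}{161}\right) - 25730\right) \left(17424 + \frac{1460}{7}\right) = \left(- \frac{2656}{161} - 25730\right) \frac{123428}{7} = \left(- \frac{4145186}{161}\right) \frac{123428}{7} = - \frac{511632017608}{1127}$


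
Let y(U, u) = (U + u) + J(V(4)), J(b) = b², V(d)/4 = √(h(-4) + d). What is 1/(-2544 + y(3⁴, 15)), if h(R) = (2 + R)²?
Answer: -1/2320 ≈ -0.00043103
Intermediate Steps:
V(d) = 4*√(4 + d) (V(d) = 4*√((2 - 4)² + d) = 4*√((-2)² + d) = 4*√(4 + d))
y(U, u) = 128 + U + u (y(U, u) = (U + u) + (4*√(4 + 4))² = (U + u) + (4*√8)² = (U + u) + (4*(2*√2))² = (U + u) + (8*√2)² = (U + u) + 128 = 128 + U + u)
1/(-2544 + y(3⁴, 15)) = 1/(-2544 + (128 + 3⁴ + 15)) = 1/(-2544 + (128 + 81 + 15)) = 1/(-2544 + 224) = 1/(-2320) = -1/2320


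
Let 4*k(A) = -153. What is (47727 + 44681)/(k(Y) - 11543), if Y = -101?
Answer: -369632/46325 ≈ -7.9791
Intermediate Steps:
k(A) = -153/4 (k(A) = (1/4)*(-153) = -153/4)
(47727 + 44681)/(k(Y) - 11543) = (47727 + 44681)/(-153/4 - 11543) = 92408/(-46325/4) = 92408*(-4/46325) = -369632/46325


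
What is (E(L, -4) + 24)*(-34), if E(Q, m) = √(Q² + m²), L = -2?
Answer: -816 - 68*√5 ≈ -968.05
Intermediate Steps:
(E(L, -4) + 24)*(-34) = (√((-2)² + (-4)²) + 24)*(-34) = (√(4 + 16) + 24)*(-34) = (√20 + 24)*(-34) = (2*√5 + 24)*(-34) = (24 + 2*√5)*(-34) = -816 - 68*√5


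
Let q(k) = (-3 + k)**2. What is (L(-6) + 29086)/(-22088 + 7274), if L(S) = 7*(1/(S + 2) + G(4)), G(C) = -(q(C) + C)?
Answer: -116197/59256 ≈ -1.9609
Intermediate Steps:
G(C) = -C - (-3 + C)**2 (G(C) = -((-3 + C)**2 + C) = -(C + (-3 + C)**2) = -C - (-3 + C)**2)
L(S) = -35 + 7/(2 + S) (L(S) = 7*(1/(S + 2) + (-1*4 - (-3 + 4)**2)) = 7*(1/(2 + S) + (-4 - 1*1**2)) = 7*(1/(2 + S) + (-4 - 1*1)) = 7*(1/(2 + S) + (-4 - 1)) = 7*(1/(2 + S) - 5) = 7*(-5 + 1/(2 + S)) = -35 + 7/(2 + S))
(L(-6) + 29086)/(-22088 + 7274) = (7*(-9 - 5*(-6))/(2 - 6) + 29086)/(-22088 + 7274) = (7*(-9 + 30)/(-4) + 29086)/(-14814) = (7*(-1/4)*21 + 29086)*(-1/14814) = (-147/4 + 29086)*(-1/14814) = (116197/4)*(-1/14814) = -116197/59256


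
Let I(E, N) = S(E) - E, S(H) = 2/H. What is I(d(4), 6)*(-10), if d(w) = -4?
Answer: -35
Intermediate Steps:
I(E, N) = -E + 2/E (I(E, N) = 2/E - E = -E + 2/E)
I(d(4), 6)*(-10) = (-1*(-4) + 2/(-4))*(-10) = (4 + 2*(-¼))*(-10) = (4 - ½)*(-10) = (7/2)*(-10) = -35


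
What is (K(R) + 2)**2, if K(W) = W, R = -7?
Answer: 25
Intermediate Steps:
(K(R) + 2)**2 = (-7 + 2)**2 = (-5)**2 = 25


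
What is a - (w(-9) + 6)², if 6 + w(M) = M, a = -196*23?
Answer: -4589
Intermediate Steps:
a = -4508
w(M) = -6 + M
a - (w(-9) + 6)² = -4508 - ((-6 - 9) + 6)² = -4508 - (-15 + 6)² = -4508 - 1*(-9)² = -4508 - 1*81 = -4508 - 81 = -4589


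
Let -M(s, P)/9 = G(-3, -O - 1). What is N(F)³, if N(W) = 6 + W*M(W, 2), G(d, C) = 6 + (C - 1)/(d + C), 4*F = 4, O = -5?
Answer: -421875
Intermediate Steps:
F = 1 (F = (¼)*4 = 1)
G(d, C) = 6 + (-1 + C)/(C + d)
M(s, P) = -81 (M(s, P) = -9*(-1 + 6*(-3) + 7*(-1*(-5) - 1))/((-1*(-5) - 1) - 3) = -9*(-1 - 18 + 7*(5 - 1))/((5 - 1) - 3) = -9*(-1 - 18 + 7*4)/(4 - 3) = -9*(-1 - 18 + 28)/1 = -9*9 = -81)
N(W) = 6 - 81*W (N(W) = 6 + W*(-81) = 6 - 81*W)
N(F)³ = (6 - 81*1)³ = (6 - 81)³ = (-75)³ = -421875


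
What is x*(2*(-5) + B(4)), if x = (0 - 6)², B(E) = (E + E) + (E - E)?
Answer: -72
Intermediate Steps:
B(E) = 2*E (B(E) = 2*E + 0 = 2*E)
x = 36 (x = (-6)² = 36)
x*(2*(-5) + B(4)) = 36*(2*(-5) + 2*4) = 36*(-10 + 8) = 36*(-2) = -72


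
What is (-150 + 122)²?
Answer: 784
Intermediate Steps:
(-150 + 122)² = (-28)² = 784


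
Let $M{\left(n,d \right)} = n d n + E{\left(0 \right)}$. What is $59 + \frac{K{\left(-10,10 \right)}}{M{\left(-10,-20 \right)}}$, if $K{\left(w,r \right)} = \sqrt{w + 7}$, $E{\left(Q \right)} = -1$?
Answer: $59 - \frac{i \sqrt{3}}{2001} \approx 59.0 - 0.00086559 i$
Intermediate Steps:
$M{\left(n,d \right)} = -1 + d n^{2}$ ($M{\left(n,d \right)} = n d n - 1 = d n n - 1 = d n^{2} - 1 = -1 + d n^{2}$)
$K{\left(w,r \right)} = \sqrt{7 + w}$
$59 + \frac{K{\left(-10,10 \right)}}{M{\left(-10,-20 \right)}} = 59 + \frac{\sqrt{7 - 10}}{-1 - 20 \left(-10\right)^{2}} = 59 + \frac{\sqrt{-3}}{-1 - 2000} = 59 + \frac{i \sqrt{3}}{-1 - 2000} = 59 + \frac{i \sqrt{3}}{-2001} = 59 - \frac{i \sqrt{3}}{2001}$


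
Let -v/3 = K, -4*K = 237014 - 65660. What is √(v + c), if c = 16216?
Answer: √578926/2 ≈ 380.44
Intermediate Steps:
K = -85677/2 (K = -(237014 - 65660)/4 = -¼*171354 = -85677/2 ≈ -42839.)
v = 257031/2 (v = -3*(-85677/2) = 257031/2 ≈ 1.2852e+5)
√(v + c) = √(257031/2 + 16216) = √(289463/2) = √578926/2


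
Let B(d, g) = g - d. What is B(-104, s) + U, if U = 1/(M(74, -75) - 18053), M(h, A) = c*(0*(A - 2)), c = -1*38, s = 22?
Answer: 2274677/18053 ≈ 126.00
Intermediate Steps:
c = -38
M(h, A) = 0 (M(h, A) = -0*(A - 2) = -0*(-2 + A) = -38*0 = 0)
U = -1/18053 (U = 1/(0 - 18053) = 1/(-18053) = -1/18053 ≈ -5.5392e-5)
B(-104, s) + U = (22 - 1*(-104)) - 1/18053 = (22 + 104) - 1/18053 = 126 - 1/18053 = 2274677/18053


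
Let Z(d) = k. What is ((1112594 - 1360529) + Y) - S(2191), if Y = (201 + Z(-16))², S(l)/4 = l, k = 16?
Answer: -209610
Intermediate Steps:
Z(d) = 16
S(l) = 4*l
Y = 47089 (Y = (201 + 16)² = 217² = 47089)
((1112594 - 1360529) + Y) - S(2191) = ((1112594 - 1360529) + 47089) - 4*2191 = (-247935 + 47089) - 1*8764 = -200846 - 8764 = -209610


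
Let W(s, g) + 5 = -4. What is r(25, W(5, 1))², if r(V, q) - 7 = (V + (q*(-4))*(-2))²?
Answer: 4910656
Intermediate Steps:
W(s, g) = -9 (W(s, g) = -5 - 4 = -9)
r(V, q) = 7 + (V + 8*q)² (r(V, q) = 7 + (V + (q*(-4))*(-2))² = 7 + (V - 4*q*(-2))² = 7 + (V + 8*q)²)
r(25, W(5, 1))² = (7 + (25 + 8*(-9))²)² = (7 + (25 - 72)²)² = (7 + (-47)²)² = (7 + 2209)² = 2216² = 4910656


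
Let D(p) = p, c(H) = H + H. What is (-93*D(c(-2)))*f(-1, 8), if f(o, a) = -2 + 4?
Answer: 744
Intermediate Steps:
c(H) = 2*H
f(o, a) = 2
(-93*D(c(-2)))*f(-1, 8) = -186*(-2)*2 = -93*(-4)*2 = 372*2 = 744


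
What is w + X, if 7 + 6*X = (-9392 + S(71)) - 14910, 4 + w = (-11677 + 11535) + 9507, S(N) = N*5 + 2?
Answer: 5369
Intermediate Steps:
S(N) = 2 + 5*N (S(N) = 5*N + 2 = 2 + 5*N)
w = 9361 (w = -4 + ((-11677 + 11535) + 9507) = -4 + (-142 + 9507) = -4 + 9365 = 9361)
X = -3992 (X = -7/6 + ((-9392 + (2 + 5*71)) - 14910)/6 = -7/6 + ((-9392 + (2 + 355)) - 14910)/6 = -7/6 + ((-9392 + 357) - 14910)/6 = -7/6 + (-9035 - 14910)/6 = -7/6 + (1/6)*(-23945) = -7/6 - 23945/6 = -3992)
w + X = 9361 - 3992 = 5369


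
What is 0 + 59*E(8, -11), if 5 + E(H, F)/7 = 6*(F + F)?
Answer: -56581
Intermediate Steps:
E(H, F) = -35 + 84*F (E(H, F) = -35 + 7*(6*(F + F)) = -35 + 7*(6*(2*F)) = -35 + 7*(12*F) = -35 + 84*F)
0 + 59*E(8, -11) = 0 + 59*(-35 + 84*(-11)) = 0 + 59*(-35 - 924) = 0 + 59*(-959) = 0 - 56581 = -56581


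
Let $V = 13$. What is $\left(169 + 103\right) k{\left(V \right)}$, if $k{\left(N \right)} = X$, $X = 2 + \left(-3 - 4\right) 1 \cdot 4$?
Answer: $-7072$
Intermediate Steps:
$X = -26$ ($X = 2 + \left(-7\right) 1 \cdot 4 = 2 - 28 = -26$)
$k{\left(N \right)} = -26$
$\left(169 + 103\right) k{\left(V \right)} = \left(169 + 103\right) \left(-26\right) = 272 \left(-26\right) = -7072$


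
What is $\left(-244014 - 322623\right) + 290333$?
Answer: $-276304$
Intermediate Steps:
$\left(-244014 - 322623\right) + 290333 = -566637 + 290333 = -276304$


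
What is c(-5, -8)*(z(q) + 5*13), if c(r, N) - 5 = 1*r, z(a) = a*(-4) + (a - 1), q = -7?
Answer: 0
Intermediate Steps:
z(a) = -1 - 3*a (z(a) = -4*a + (-1 + a) = -1 - 3*a)
c(r, N) = 5 + r (c(r, N) = 5 + 1*r = 5 + r)
c(-5, -8)*(z(q) + 5*13) = (5 - 5)*((-1 - 3*(-7)) + 5*13) = 0*((-1 + 21) + 65) = 0*(20 + 65) = 0*85 = 0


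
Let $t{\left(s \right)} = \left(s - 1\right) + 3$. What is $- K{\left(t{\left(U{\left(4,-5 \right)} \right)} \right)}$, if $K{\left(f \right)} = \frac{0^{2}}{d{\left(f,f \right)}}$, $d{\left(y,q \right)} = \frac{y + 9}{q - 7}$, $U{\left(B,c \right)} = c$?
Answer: $0$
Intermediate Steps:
$d{\left(y,q \right)} = \frac{9 + y}{-7 + q}$
$t{\left(s \right)} = 2 + s$ ($t{\left(s \right)} = \left(-1 + s\right) + 3 = 2 + s$)
$K{\left(f \right)} = 0$ ($K{\left(f \right)} = \frac{0^{2}}{\frac{1}{-7 + f} \left(9 + f\right)} = 0 \frac{-7 + f}{9 + f} = 0$)
$- K{\left(t{\left(U{\left(4,-5 \right)} \right)} \right)} = \left(-1\right) 0 = 0$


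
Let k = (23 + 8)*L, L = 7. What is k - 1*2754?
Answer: -2537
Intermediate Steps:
k = 217 (k = (23 + 8)*7 = 31*7 = 217)
k - 1*2754 = 217 - 1*2754 = 217 - 2754 = -2537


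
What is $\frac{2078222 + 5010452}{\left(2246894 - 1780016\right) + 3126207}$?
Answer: $\frac{7088674}{3593085} \approx 1.9729$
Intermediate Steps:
$\frac{2078222 + 5010452}{\left(2246894 - 1780016\right) + 3126207} = \frac{7088674}{466878 + 3126207} = \frac{7088674}{3593085}$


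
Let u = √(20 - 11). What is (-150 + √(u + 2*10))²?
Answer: (150 - √23)² ≈ 21084.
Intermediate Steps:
u = 3 (u = √9 = 3)
(-150 + √(u + 2*10))² = (-150 + √(3 + 2*10))² = (-150 + √(3 + 20))² = (-150 + √23)²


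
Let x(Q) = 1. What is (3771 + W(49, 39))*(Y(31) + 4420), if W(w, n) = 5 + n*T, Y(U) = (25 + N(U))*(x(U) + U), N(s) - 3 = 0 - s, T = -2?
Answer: 15990152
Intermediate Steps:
N(s) = 3 - s (N(s) = 3 + (0 - s) = 3 - s)
Y(U) = (1 + U)*(28 - U) (Y(U) = (25 + (3 - U))*(1 + U) = (28 - U)*(1 + U) = (1 + U)*(28 - U))
W(w, n) = 5 - 2*n (W(w, n) = 5 + n*(-2) = 5 - 2*n)
(3771 + W(49, 39))*(Y(31) + 4420) = (3771 + (5 - 2*39))*((28 - 1*31² + 27*31) + 4420) = (3771 + (5 - 78))*((28 - 1*961 + 837) + 4420) = (3771 - 73)*((28 - 961 + 837) + 4420) = 3698*(-96 + 4420) = 3698*4324 = 15990152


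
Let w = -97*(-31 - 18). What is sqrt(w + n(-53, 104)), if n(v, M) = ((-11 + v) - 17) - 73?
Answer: 3*sqrt(511) ≈ 67.816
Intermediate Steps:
n(v, M) = -101 + v (n(v, M) = (-28 + v) - 73 = -101 + v)
w = 4753 (w = -97*(-49) = 4753)
sqrt(w + n(-53, 104)) = sqrt(4753 + (-101 - 53)) = sqrt(4753 - 154) = sqrt(4599) = 3*sqrt(511)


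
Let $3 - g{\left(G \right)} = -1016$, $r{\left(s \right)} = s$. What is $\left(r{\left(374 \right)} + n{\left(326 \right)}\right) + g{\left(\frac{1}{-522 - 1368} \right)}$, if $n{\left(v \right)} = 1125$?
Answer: $2518$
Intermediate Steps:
$g{\left(G \right)} = 1019$ ($g{\left(G \right)} = 3 - -1016 = 3 + 1016 = 1019$)
$\left(r{\left(374 \right)} + n{\left(326 \right)}\right) + g{\left(\frac{1}{-522 - 1368} \right)} = \left(374 + 1125\right) + 1019 = 1499 + 1019 = 2518$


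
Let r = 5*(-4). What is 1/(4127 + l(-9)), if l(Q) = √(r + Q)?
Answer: 4127/17032158 - I*√29/17032158 ≈ 0.00024231 - 3.1618e-7*I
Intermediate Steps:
r = -20
l(Q) = √(-20 + Q)
1/(4127 + l(-9)) = 1/(4127 + √(-20 - 9)) = 1/(4127 + √(-29)) = 1/(4127 + I*√29)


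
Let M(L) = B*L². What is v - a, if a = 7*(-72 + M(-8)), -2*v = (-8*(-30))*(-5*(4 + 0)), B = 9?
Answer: -1128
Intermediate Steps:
M(L) = 9*L²
v = 2400 (v = -(-8*(-30))*(-5*(4 + 0))/2 = -120*(-5*4) = -120*(-20) = -½*(-4800) = 2400)
a = 3528 (a = 7*(-72 + 9*(-8)²) = 7*(-72 + 9*64) = 7*(-72 + 576) = 7*504 = 3528)
v - a = 2400 - 1*3528 = 2400 - 3528 = -1128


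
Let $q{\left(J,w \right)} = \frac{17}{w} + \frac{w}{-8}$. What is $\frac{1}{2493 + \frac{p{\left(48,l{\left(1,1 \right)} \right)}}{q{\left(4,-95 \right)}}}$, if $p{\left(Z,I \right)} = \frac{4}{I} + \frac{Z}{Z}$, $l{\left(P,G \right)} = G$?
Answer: $\frac{8889}{22164077} \approx 0.00040105$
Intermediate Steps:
$q{\left(J,w \right)} = \frac{17}{w} - \frac{w}{8}$ ($q{\left(J,w \right)} = \frac{17}{w} + w \left(- \frac{1}{8}\right) = \frac{17}{w} - \frac{w}{8}$)
$p{\left(Z,I \right)} = 1 + \frac{4}{I}$ ($p{\left(Z,I \right)} = \frac{4}{I} + 1 = 1 + \frac{4}{I}$)
$\frac{1}{2493 + \frac{p{\left(48,l{\left(1,1 \right)} \right)}}{q{\left(4,-95 \right)}}} = \frac{1}{2493 + \frac{1^{-1} \left(4 + 1\right)}{\frac{17}{-95} - - \frac{95}{8}}} = \frac{1}{2493 + \frac{1 \cdot 5}{17 \left(- \frac{1}{95}\right) + \frac{95}{8}}} = \frac{1}{2493 + \frac{5}{- \frac{17}{95} + \frac{95}{8}}} = \frac{1}{2493 + \frac{5}{\frac{8889}{760}}} = \frac{1}{2493 + 5 \cdot \frac{760}{8889}} = \frac{1}{2493 + \frac{3800}{8889}} = \frac{1}{\frac{22164077}{8889}} = \frac{8889}{22164077}$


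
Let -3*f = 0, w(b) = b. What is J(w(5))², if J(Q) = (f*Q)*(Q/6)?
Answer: 0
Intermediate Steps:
f = 0 (f = -⅓*0 = 0)
J(Q) = 0 (J(Q) = (0*Q)*(Q/6) = 0*(Q*(⅙)) = 0*(Q/6) = 0)
J(w(5))² = 0² = 0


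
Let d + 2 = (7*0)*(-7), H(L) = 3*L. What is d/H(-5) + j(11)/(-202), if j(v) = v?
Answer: 239/3030 ≈ 0.078878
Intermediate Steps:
d = -2 (d = -2 + (7*0)*(-7) = -2 + 0*(-7) = -2 + 0 = -2)
d/H(-5) + j(11)/(-202) = -2/(3*(-5)) + 11/(-202) = -2/(-15) + 11*(-1/202) = -2*(-1/15) - 11/202 = 2/15 - 11/202 = 239/3030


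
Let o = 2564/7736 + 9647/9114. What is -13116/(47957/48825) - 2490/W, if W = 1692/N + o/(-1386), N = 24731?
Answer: -190200047085694728/3782086881521 ≈ -50290.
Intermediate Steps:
o = 6124843/4406619 (o = 2564*(1/7736) + 9647*(1/9114) = 641/1934 + 9647/9114 = 6124843/4406619 ≈ 1.3899)
W = 1454648800585/21578058708822 (W = 1692/24731 + (6124843/4406619)/(-1386) = 1692*(1/24731) + (6124843/4406619)*(-1/1386) = 1692/24731 - 6124843/6107573934 = 1454648800585/21578058708822 ≈ 0.067413)
-13116/(47957/48825) - 2490/W = -13116/(47957/48825) - 2490/1454648800585/21578058708822 = -13116/(47957*(1/48825)) - 2490*21578058708822/1454648800585 = -13116/221/225 - 10745873236993356/290929760117 = -13116*225/221 - 10745873236993356/290929760117 = -2951100/221 - 10745873236993356/290929760117 = -190200047085694728/3782086881521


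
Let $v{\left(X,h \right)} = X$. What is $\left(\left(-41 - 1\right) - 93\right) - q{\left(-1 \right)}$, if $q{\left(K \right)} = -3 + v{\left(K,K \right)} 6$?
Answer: $-126$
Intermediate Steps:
$q{\left(K \right)} = -3 + 6 K$ ($q{\left(K \right)} = -3 + K 6 = -3 + 6 K$)
$\left(\left(-41 - 1\right) - 93\right) - q{\left(-1 \right)} = \left(\left(-41 - 1\right) - 93\right) - \left(-3 + 6 \left(-1\right)\right) = \left(\left(-41 - 1\right) - 93\right) - \left(-3 - 6\right) = \left(-42 - 93\right) - -9 = -135 + 9 = -126$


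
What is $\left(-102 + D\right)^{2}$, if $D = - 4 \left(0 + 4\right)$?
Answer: $13924$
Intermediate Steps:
$D = -16$ ($D = \left(-4\right) 4 = -16$)
$\left(-102 + D\right)^{2} = \left(-102 - 16\right)^{2} = \left(-118\right)^{2} = 13924$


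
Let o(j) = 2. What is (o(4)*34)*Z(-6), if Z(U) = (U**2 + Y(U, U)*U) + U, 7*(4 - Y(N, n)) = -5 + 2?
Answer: 1632/7 ≈ 233.14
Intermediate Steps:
Y(N, n) = 31/7 (Y(N, n) = 4 - (-5 + 2)/7 = 4 - 1/7*(-3) = 4 + 3/7 = 31/7)
Z(U) = U**2 + 38*U/7 (Z(U) = (U**2 + 31*U/7) + U = U**2 + 38*U/7)
(o(4)*34)*Z(-6) = (2*34)*((1/7)*(-6)*(38 + 7*(-6))) = 68*((1/7)*(-6)*(38 - 42)) = 68*((1/7)*(-6)*(-4)) = 68*(24/7) = 1632/7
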